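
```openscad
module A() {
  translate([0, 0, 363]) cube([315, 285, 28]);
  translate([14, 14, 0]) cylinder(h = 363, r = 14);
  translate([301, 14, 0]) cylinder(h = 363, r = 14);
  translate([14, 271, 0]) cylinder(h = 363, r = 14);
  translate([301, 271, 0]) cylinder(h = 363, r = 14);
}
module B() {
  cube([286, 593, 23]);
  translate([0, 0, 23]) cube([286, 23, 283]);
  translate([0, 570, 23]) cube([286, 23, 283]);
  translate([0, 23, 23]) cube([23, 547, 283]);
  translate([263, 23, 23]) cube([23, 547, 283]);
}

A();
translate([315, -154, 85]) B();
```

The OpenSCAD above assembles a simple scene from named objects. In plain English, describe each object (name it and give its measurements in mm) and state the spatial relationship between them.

A is a simple wooden stool: a rectangular seat 315 mm (x) by 285 mm (y), 28 mm thick, top face at z = 391 mm, on four round legs, each 28 mm in diameter. The legs rest on z = 0, each leg's axis is inset half a diameter from the nearest pair of seat edges (so the leg's bounding box is flush with the corner).

B is an open-topped rectangular box: outside dimensions 286×593×306 mm, with a uniform wall and base thickness of 23 mm. The base is a full 286×593 slab on the floor; four walls sit on top of the base. The front and back walls (the −y and +y sides) span the full width; the two side walls fit between them.

The open box is beside the stool with their tops flush at z = 391.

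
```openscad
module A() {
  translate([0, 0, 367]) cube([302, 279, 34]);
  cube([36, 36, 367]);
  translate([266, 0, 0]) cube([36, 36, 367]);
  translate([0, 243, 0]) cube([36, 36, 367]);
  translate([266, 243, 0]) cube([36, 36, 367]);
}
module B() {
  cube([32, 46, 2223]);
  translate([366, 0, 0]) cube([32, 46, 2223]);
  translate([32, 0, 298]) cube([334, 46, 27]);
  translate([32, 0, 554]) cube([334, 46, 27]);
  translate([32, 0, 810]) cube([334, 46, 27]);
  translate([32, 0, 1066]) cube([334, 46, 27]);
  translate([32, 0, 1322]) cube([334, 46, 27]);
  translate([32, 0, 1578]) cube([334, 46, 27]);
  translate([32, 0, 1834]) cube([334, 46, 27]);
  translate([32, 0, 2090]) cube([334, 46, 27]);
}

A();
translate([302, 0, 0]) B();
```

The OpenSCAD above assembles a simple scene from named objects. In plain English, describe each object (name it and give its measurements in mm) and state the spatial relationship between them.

A is a simple wooden stool: a rectangular seat 302 mm (x) by 279 mm (y), 34 mm thick, top face at z = 401 mm, on four square legs, each 36×36 mm in cross-section. The legs rest on z = 0, each flush with a corner of the seat.

B is a wooden ladder with two side rails of 32×46 mm section and 2223 mm height, set 398 mm apart overall. Between them run 8 rectangular rungs (46 mm deep, 27 mm thick), front faces flush with the rails' −y face. The bottom of the first rung is 298 mm above the floor and each subsequent rung is 256 mm higher than the one below.

The ladder is against the stool's +x side, with their −y faces flush.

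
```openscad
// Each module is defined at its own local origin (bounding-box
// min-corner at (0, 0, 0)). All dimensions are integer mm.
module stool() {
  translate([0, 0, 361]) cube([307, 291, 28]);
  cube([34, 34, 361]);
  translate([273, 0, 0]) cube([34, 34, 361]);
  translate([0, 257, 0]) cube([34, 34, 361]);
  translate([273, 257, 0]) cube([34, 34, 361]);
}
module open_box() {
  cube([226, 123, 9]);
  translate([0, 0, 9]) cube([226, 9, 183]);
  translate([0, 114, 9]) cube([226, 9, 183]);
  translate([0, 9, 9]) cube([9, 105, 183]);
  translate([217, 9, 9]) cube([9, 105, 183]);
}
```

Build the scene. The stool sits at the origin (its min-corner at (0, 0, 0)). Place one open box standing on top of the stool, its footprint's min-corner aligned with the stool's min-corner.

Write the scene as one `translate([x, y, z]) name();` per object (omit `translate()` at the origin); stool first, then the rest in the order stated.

stool();
translate([0, 0, 389]) open_box();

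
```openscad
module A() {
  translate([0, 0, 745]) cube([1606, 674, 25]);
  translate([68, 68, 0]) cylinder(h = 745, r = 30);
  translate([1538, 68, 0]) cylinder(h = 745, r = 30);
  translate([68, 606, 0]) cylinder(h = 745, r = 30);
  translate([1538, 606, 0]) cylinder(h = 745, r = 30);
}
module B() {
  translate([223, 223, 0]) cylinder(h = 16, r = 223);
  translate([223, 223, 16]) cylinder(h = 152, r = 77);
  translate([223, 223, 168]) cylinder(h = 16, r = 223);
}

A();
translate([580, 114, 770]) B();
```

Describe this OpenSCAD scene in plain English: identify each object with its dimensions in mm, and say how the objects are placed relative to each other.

A is a rectangular dining table. The top is 1606×674×25 mm with its upper surface at z = 770 mm. It stands on four round legs of 60 mm diameter, each leg's bounding box inset 38 mm from the nearest pair of top edges, running from the floor to the underside of the top.

B is a spool: two coaxial disc flanges of radius 223 mm and thickness 16 mm, joined by a core cylinder of radius 77 mm and height 152 mm. The lower flange rests on z = 0 and the three cylinders share a vertical axis.

The spool is on top of the table, centred.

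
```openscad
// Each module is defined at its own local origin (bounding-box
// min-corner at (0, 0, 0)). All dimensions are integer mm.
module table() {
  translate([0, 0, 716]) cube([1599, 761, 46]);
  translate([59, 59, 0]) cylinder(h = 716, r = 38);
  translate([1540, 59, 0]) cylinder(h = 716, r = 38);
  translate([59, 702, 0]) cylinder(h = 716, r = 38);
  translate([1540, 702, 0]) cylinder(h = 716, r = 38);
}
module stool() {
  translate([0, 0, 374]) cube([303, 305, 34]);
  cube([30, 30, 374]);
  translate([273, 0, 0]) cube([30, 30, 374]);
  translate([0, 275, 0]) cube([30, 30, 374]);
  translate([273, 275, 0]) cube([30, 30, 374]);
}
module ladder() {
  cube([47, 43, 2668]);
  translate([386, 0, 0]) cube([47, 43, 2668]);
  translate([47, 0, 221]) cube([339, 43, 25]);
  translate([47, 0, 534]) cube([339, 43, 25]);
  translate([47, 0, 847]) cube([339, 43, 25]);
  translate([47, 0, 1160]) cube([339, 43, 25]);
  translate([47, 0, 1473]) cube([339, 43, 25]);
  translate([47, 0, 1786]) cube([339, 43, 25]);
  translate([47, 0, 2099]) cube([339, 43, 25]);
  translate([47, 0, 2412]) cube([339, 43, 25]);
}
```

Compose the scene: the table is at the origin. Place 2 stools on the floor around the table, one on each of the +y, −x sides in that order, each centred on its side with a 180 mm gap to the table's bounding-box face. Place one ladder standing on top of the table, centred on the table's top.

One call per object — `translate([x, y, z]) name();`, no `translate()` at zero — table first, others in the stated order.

table();
translate([648, 941, 0]) stool();
translate([-483, 228, 0]) stool();
translate([583, 359, 762]) ladder();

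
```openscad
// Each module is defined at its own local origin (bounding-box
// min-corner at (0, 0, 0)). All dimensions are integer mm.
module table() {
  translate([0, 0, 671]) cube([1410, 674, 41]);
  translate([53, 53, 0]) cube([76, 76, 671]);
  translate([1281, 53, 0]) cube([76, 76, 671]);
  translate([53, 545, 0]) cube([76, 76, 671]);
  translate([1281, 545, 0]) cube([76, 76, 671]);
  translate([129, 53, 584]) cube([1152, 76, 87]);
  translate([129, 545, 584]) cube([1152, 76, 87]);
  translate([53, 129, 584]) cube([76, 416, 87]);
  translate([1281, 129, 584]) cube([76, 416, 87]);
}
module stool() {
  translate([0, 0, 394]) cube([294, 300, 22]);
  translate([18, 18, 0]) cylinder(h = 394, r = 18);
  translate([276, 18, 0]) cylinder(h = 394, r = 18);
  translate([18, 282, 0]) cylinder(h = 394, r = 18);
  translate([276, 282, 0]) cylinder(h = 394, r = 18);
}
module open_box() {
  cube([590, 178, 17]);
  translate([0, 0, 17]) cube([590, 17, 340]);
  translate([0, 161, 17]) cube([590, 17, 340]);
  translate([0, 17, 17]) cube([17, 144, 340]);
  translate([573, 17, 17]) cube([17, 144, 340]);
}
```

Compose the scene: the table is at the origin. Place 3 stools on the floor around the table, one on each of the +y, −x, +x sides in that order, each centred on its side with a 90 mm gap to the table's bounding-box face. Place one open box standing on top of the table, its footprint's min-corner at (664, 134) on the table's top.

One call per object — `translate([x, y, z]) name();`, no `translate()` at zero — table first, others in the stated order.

table();
translate([558, 764, 0]) stool();
translate([-384, 187, 0]) stool();
translate([1500, 187, 0]) stool();
translate([664, 134, 712]) open_box();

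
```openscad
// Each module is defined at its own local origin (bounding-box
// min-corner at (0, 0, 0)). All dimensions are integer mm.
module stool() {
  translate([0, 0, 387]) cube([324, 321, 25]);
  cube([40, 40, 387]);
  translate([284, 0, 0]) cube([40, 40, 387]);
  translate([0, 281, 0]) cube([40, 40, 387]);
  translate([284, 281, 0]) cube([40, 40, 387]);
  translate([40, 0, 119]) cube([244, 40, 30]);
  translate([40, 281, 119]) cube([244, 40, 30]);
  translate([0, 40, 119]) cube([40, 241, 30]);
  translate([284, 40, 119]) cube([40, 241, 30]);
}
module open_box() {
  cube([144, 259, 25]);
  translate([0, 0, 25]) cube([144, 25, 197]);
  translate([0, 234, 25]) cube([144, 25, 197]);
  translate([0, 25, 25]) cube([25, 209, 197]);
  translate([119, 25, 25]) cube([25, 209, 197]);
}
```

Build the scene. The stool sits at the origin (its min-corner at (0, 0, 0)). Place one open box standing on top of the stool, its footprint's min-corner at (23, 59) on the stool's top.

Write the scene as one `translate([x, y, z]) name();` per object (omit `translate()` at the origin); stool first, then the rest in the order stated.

stool();
translate([23, 59, 412]) open_box();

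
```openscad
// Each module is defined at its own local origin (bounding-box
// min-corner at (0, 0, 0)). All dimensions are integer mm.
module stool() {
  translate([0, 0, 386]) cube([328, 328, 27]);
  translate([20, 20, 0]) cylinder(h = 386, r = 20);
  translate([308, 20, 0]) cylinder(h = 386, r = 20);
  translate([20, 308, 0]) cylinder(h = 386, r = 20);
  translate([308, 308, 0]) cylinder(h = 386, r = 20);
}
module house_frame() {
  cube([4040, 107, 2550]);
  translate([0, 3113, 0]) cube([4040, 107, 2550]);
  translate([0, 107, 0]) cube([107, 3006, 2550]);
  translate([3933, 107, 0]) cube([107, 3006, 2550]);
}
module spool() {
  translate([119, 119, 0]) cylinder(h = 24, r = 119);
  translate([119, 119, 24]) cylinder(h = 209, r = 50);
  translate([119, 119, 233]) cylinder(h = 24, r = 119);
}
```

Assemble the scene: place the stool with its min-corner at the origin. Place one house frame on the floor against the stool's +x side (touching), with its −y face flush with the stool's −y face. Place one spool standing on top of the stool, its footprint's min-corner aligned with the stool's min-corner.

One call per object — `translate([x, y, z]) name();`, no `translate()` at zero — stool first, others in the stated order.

stool();
translate([328, 0, 0]) house_frame();
translate([0, 0, 413]) spool();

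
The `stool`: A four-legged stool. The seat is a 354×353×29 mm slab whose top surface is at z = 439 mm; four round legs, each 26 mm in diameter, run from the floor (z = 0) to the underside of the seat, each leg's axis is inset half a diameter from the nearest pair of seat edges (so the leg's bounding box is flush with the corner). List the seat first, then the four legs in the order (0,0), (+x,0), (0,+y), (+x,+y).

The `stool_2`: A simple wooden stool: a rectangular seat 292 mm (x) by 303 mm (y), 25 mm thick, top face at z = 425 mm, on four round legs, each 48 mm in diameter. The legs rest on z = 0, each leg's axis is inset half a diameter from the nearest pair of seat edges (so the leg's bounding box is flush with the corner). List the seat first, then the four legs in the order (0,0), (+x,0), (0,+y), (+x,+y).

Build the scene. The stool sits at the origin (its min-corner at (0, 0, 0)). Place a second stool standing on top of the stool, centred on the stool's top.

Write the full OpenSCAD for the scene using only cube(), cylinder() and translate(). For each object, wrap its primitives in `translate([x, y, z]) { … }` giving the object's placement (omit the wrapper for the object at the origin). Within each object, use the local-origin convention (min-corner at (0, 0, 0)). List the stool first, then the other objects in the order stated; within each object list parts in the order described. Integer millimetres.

translate([0, 0, 410]) cube([354, 353, 29]);
translate([13, 13, 0]) cylinder(h = 410, r = 13);
translate([341, 13, 0]) cylinder(h = 410, r = 13);
translate([13, 340, 0]) cylinder(h = 410, r = 13);
translate([341, 340, 0]) cylinder(h = 410, r = 13);
translate([31, 25, 439]) {
  translate([0, 0, 400]) cube([292, 303, 25]);
  translate([24, 24, 0]) cylinder(h = 400, r = 24);
  translate([268, 24, 0]) cylinder(h = 400, r = 24);
  translate([24, 279, 0]) cylinder(h = 400, r = 24);
  translate([268, 279, 0]) cylinder(h = 400, r = 24);
}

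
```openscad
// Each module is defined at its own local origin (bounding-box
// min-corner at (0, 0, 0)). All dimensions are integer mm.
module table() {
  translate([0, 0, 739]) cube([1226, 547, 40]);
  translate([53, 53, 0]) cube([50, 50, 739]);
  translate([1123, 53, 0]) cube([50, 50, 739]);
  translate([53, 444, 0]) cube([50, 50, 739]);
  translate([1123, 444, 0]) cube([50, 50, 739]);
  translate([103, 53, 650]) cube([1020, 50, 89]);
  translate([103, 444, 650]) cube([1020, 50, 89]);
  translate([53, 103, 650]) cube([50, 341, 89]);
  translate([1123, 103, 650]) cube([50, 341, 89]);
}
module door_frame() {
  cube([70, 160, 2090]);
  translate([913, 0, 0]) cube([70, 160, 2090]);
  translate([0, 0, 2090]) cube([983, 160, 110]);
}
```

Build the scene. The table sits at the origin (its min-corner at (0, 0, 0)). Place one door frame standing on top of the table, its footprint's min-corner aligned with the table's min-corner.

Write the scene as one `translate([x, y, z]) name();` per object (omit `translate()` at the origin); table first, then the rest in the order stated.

table();
translate([0, 0, 779]) door_frame();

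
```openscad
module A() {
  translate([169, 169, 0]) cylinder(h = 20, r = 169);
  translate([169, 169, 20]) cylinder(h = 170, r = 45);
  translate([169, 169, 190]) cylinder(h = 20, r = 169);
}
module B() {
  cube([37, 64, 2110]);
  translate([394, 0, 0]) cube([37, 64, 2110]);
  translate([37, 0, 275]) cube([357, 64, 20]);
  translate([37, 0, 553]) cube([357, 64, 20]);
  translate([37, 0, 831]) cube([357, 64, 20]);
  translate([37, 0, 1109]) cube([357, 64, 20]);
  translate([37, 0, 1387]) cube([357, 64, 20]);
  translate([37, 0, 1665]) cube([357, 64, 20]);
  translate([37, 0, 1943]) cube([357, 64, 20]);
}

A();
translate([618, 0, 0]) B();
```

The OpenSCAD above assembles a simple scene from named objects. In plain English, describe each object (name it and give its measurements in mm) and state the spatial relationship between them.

A is a spool: two coaxial disc flanges of radius 169 mm and thickness 20 mm, joined by a core cylinder of radius 45 mm and height 170 mm. The lower flange rests on z = 0 and the three cylinders share a vertical axis.

B is a straight ladder. Two 37×64 mm vertical rails, 2110 mm tall, stand 431 mm apart (outside-to-outside) with their front faces coplanar on the −y side. 7 rungs, each 64 mm deep and 20 mm tall, span between the inner faces of the rails, front faces flush with the rails. The lowest rung's underside is at z = 275 mm and rungs are spaced 278 mm apart (underside to underside).

The ladder is on the floor beside the spool on its +x side.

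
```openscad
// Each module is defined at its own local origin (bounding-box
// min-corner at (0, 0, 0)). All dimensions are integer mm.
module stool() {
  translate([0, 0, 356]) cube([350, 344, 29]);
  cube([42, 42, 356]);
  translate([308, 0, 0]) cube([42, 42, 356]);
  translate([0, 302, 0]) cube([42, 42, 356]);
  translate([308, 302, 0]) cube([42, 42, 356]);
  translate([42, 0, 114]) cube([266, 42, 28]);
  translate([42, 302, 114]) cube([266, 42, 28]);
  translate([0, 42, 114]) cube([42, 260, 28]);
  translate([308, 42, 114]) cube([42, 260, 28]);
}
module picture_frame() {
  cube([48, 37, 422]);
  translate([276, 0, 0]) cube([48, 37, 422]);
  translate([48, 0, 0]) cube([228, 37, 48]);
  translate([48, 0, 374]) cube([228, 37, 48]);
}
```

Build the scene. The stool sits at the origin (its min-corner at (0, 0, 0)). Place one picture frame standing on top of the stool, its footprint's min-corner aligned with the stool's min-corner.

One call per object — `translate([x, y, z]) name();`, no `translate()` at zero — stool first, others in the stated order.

stool();
translate([0, 0, 385]) picture_frame();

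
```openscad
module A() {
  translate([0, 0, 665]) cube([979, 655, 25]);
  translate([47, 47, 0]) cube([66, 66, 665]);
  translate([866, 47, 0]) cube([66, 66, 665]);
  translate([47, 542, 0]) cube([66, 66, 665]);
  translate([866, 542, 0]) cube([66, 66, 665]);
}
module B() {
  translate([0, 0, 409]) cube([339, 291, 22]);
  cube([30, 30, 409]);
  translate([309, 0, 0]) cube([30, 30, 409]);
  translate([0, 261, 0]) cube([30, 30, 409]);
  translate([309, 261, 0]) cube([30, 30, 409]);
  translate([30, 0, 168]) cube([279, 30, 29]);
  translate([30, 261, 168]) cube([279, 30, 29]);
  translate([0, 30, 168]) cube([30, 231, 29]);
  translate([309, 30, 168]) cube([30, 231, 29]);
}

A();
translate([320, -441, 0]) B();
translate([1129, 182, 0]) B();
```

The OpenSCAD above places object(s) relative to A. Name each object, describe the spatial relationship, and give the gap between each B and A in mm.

A is a table. B is a stool. Two stools sit around the table at the −y, +x sides. The gap between each stool and the table is 150 mm.

Each stool's nearest face is 150 mm from the table's bounding box.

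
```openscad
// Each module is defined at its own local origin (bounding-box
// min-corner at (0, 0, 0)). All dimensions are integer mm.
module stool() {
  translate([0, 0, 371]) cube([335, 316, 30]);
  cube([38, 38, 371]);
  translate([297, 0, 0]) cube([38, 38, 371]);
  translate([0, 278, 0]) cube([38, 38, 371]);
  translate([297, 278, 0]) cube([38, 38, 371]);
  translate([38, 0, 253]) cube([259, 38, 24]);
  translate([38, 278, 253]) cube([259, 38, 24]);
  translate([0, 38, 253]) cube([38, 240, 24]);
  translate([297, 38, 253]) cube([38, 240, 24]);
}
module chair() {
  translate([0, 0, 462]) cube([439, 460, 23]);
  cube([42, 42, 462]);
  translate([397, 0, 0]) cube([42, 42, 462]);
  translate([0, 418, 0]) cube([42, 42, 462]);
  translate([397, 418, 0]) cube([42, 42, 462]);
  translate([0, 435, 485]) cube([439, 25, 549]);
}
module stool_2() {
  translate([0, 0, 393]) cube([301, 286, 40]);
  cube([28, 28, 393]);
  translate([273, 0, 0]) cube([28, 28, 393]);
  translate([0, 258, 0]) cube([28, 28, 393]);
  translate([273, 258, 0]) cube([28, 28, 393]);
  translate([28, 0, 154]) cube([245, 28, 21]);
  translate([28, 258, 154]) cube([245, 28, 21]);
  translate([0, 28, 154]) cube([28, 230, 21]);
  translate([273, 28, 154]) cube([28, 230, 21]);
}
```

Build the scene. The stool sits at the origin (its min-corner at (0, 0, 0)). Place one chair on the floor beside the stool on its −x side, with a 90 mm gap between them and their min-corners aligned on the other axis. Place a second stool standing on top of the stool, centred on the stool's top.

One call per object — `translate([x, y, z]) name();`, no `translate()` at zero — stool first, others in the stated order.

stool();
translate([-529, 0, 0]) chair();
translate([17, 15, 401]) stool_2();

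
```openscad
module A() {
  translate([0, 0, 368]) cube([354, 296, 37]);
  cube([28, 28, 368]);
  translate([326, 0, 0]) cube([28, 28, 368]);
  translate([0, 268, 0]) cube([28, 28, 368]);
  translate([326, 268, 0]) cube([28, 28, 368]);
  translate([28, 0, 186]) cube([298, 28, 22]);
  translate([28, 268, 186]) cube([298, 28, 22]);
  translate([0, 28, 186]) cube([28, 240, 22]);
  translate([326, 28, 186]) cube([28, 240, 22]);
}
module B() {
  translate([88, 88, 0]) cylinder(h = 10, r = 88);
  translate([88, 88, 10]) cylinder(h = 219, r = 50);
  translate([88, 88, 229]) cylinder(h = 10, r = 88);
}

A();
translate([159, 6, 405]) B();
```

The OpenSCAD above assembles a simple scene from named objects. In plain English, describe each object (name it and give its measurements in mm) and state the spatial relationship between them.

A is a four-legged stool. The seat is a 354×296×37 mm slab whose top surface is at z = 405 mm; four square legs, each 28×28 mm in cross-section, run from the floor (z = 0) to the underside of the seat, each flush with a corner of the seat. Four stretchers, 28 mm wide and 22 mm tall, connect adjacent legs with their undersides at z = 186 mm, each running between the inner faces of the legs it joins and aligned with the legs' outer faces on the other axis.

B is a spool: two coaxial disc flanges of radius 88 mm and thickness 10 mm, joined by a core cylinder of radius 50 mm and height 219 mm. The lower flange rests on z = 0 and the three cylinders share a vertical axis.

The spool is on top of the stool.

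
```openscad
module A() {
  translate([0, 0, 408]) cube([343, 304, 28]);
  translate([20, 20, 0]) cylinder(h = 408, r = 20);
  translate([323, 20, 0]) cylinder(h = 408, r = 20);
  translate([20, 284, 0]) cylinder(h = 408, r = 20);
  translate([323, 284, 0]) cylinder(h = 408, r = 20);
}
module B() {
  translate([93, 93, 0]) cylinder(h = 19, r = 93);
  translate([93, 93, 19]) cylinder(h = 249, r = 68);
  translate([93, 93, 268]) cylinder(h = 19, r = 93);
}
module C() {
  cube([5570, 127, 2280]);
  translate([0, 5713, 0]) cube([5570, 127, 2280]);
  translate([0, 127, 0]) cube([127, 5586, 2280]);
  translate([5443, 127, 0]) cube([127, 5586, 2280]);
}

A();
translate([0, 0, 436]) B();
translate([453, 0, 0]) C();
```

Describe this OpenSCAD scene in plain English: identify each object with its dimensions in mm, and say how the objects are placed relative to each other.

A is a four-legged stool. The seat is a 343×304×28 mm slab whose top surface is at z = 436 mm; four round legs, each 40 mm in diameter, run from the floor (z = 0) to the underside of the seat, each leg's axis is inset half a diameter from the nearest pair of seat edges (so the leg's bounding box is flush with the corner).

B is a spool: two coaxial disc flanges of radius 93 mm and thickness 19 mm, joined by a core cylinder of radius 68 mm and height 249 mm. The lower flange rests on z = 0 and the three cylinders share a vertical axis.

C is a box-shaped house frame (walls only): outside footprint 5570×5840 mm, wall height 2280 mm, wall thickness 127 mm. The two y-facing walls run the full x-width; the two x-facing walls fit between the inner faces of the y-facing walls.

The spool is on top of the stool. The house frame is on the floor beside the stool on its +x side.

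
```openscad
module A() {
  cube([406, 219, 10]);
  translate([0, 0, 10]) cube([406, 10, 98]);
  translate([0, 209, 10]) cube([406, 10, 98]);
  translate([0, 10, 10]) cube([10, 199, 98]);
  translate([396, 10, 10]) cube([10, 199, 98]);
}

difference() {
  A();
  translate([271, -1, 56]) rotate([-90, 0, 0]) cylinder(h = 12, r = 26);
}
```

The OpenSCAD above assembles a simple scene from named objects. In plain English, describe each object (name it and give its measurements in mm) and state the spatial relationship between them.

A is an open storage box with external size 406×219×108 mm and wall thickness 10 mm (the base is also 10 mm thick). The base covers the whole footprint; the four walls stand on the base, with the y-facing walls full-width and the x-facing walls fitting between their inner faces.

The open box has a circular hole of radius 26 mm through its front wall, centred at (x = 271, z = 56).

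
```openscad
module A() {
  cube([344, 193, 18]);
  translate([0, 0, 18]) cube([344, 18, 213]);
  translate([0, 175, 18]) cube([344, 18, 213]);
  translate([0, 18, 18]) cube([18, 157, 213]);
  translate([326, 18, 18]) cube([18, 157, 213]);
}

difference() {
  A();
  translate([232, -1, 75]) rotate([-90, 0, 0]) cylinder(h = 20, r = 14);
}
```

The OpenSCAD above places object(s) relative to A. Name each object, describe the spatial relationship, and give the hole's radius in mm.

A is an open box. The open box has a circular hole through its front wall. The hole's radius is 14 mm.

The subtracted cylinder has r = 14 mm.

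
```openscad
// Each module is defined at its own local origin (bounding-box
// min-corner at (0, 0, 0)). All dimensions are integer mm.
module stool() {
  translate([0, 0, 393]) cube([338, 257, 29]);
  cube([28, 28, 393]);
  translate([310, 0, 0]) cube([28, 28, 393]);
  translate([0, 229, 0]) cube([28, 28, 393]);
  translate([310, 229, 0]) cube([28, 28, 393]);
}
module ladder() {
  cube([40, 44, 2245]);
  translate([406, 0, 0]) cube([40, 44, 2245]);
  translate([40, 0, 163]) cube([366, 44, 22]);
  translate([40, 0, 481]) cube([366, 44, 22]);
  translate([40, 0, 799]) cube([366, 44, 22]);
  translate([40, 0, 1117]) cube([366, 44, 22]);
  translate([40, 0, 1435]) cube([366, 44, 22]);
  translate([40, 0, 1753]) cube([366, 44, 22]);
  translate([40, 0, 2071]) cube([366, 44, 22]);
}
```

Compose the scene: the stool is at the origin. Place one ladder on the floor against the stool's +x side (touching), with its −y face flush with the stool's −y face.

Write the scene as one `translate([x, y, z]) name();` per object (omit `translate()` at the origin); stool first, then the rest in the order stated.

stool();
translate([338, 0, 0]) ladder();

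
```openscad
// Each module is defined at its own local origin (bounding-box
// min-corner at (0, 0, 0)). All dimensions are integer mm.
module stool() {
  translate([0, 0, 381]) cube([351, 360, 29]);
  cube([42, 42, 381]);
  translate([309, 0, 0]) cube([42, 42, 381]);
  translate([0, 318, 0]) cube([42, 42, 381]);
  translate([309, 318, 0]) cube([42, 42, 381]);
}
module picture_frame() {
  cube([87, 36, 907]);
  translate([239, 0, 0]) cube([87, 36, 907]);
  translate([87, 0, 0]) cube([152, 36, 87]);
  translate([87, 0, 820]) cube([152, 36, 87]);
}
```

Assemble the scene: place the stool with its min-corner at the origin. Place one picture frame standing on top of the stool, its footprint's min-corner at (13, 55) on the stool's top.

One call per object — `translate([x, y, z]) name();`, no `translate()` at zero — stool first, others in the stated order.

stool();
translate([13, 55, 410]) picture_frame();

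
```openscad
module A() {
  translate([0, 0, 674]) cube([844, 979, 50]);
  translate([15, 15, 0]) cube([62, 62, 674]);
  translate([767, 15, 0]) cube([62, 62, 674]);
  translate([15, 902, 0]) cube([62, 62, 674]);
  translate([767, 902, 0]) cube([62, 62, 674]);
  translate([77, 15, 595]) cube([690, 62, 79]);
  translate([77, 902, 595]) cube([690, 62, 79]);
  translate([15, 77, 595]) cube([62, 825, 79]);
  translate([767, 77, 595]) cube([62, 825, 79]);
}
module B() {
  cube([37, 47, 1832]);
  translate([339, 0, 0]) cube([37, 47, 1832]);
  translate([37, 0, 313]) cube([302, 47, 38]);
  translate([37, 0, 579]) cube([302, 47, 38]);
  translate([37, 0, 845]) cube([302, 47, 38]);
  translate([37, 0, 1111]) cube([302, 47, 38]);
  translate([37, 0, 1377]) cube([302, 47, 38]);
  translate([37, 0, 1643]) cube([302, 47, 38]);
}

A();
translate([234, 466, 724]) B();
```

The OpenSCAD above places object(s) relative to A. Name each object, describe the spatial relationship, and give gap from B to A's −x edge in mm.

The ladder's min-x is at 234; the table's min-x is 0; gap = 234 mm.

A is a table. B is a ladder. The ladder is on top of the table, centred. The gap from the ladder to the table's −x edge is 234 mm.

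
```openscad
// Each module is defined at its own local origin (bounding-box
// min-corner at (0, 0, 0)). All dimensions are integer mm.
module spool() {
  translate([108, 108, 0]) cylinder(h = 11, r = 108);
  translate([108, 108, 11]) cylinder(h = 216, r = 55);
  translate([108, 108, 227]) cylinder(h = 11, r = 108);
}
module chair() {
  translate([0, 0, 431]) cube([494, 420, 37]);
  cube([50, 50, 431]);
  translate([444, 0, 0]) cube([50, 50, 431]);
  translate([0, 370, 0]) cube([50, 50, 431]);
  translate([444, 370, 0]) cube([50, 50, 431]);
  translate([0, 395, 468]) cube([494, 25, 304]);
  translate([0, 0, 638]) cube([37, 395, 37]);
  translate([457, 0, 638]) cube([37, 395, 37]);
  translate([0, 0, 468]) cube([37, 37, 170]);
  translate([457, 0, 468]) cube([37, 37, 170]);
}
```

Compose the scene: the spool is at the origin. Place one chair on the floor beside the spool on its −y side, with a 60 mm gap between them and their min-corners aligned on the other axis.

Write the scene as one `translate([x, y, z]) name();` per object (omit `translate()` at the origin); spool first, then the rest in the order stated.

spool();
translate([0, -480, 0]) chair();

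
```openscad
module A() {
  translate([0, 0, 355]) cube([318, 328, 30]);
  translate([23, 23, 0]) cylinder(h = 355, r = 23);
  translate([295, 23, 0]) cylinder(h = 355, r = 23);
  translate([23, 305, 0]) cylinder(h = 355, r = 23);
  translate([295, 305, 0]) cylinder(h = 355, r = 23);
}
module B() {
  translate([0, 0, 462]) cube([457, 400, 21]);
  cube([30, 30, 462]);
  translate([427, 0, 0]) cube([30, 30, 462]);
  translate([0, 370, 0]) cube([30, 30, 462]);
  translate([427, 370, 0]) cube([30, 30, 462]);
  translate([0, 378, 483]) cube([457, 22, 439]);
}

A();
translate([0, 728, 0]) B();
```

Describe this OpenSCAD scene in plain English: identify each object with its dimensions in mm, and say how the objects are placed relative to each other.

A is a four-legged stool. The seat is a 318×328×30 mm slab whose top surface is at z = 385 mm; four round legs, each 46 mm in diameter, run from the floor (z = 0) to the underside of the seat, each leg's axis is inset half a diameter from the nearest pair of seat edges (so the leg's bounding box is flush with the corner).

B is a chair: 457×400 mm seat, 21 mm thick, top at z = 483 mm, on four 30 mm square corner legs flush with the seat edges. A 22 mm thick backrest slab spans the full seat width, extending 439 mm above the seat top, its back face flush with the seat's +y edge.

The chair is on the floor beside the stool on its +y side.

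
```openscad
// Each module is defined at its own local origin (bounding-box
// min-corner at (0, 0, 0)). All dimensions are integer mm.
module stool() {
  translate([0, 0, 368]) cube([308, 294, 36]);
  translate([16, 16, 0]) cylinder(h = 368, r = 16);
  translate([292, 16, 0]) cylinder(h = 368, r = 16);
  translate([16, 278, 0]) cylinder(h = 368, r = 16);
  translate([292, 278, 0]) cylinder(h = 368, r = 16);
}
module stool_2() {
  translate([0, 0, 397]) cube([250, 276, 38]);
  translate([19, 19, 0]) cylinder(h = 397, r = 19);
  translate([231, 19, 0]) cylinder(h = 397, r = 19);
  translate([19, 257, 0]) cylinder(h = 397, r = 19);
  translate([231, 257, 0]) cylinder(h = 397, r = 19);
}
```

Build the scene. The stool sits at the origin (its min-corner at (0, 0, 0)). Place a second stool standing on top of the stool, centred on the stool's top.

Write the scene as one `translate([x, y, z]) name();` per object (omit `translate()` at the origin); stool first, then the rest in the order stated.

stool();
translate([29, 9, 404]) stool_2();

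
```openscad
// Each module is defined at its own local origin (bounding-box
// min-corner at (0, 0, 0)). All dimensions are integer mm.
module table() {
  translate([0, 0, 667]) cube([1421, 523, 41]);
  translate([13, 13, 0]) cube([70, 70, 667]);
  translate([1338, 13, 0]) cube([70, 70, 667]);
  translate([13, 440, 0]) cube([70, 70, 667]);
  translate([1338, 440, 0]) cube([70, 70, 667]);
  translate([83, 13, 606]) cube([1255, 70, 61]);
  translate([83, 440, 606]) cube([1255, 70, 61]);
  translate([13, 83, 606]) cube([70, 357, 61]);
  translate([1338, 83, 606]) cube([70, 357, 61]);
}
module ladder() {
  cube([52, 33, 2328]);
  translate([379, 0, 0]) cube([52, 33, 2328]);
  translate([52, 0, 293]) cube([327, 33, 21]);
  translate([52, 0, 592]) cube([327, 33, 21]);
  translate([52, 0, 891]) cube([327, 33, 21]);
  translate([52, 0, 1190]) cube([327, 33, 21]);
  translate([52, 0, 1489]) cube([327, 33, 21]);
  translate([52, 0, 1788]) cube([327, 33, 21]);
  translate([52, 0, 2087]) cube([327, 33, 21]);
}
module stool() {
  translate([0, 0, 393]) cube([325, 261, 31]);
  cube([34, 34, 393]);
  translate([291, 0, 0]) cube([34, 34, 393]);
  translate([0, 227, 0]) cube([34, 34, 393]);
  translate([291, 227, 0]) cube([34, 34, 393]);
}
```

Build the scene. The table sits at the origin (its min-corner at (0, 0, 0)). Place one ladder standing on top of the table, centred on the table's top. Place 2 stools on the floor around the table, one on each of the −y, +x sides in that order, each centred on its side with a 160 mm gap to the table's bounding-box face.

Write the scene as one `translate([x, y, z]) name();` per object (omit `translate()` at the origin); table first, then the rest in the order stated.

table();
translate([495, 245, 708]) ladder();
translate([548, -421, 0]) stool();
translate([1581, 131, 0]) stool();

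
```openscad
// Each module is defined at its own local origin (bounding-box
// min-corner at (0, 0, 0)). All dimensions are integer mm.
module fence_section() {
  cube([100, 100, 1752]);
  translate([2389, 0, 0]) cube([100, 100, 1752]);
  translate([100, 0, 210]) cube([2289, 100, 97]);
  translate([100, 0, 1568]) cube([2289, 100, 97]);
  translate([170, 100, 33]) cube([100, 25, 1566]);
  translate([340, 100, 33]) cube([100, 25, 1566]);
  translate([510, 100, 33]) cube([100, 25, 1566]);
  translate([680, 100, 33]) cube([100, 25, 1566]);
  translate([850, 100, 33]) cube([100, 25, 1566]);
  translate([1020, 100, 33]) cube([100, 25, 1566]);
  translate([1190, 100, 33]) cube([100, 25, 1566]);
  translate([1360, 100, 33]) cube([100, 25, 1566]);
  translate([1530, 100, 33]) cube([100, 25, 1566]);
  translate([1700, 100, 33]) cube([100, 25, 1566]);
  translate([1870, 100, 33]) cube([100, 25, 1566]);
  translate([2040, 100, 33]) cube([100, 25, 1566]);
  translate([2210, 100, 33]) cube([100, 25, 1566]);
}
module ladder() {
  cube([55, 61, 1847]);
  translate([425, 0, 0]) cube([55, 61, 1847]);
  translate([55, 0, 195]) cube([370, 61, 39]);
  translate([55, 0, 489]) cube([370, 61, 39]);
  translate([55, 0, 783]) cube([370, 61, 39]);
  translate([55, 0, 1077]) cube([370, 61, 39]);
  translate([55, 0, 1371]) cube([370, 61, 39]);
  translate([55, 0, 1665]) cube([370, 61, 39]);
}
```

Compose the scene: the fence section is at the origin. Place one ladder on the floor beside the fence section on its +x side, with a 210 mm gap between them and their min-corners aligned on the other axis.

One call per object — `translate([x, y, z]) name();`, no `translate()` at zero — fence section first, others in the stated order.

fence_section();
translate([2699, 0, 0]) ladder();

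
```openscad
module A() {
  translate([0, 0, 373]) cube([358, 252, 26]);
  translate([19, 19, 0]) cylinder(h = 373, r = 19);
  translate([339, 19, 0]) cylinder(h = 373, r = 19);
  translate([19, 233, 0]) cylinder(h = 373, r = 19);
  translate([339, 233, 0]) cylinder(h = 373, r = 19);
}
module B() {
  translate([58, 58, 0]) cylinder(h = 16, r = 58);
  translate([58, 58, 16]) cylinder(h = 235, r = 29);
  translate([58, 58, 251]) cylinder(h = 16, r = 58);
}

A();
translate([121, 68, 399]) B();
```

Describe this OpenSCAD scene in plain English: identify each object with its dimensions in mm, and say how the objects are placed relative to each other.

A is a four-legged stool. The seat is 358×252 mm, 26 mm thick, top at z = 399 mm. It stands on four round legs, each 38 mm in diameter, from z = 0 to the seat underside, each leg's axis is inset half a diameter from the nearest pair of seat edges (so the leg's bounding box is flush with the corner).

B is a spool: two coaxial disc flanges of radius 58 mm and thickness 16 mm, joined by a core cylinder of radius 29 mm and height 235 mm. The lower flange rests on z = 0 and the three cylinders share a vertical axis.

The spool is on top of the stool, centred.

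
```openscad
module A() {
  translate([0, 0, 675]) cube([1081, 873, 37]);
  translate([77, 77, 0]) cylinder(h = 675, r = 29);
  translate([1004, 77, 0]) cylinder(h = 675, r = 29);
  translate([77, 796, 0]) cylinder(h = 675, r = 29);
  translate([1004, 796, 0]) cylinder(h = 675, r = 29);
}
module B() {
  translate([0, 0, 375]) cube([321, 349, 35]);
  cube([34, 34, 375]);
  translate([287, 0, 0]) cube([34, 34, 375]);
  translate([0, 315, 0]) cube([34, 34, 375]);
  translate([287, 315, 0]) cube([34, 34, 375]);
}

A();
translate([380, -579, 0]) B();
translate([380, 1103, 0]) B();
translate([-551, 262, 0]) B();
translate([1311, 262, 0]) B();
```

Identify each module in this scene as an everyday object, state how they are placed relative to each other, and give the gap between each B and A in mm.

A is a table. B is a stool. Four stools sit around the table at the −y, +y, −x, +x sides. The gap between each stool and the table is 230 mm.

Each stool's nearest face is 230 mm from the table's bounding box.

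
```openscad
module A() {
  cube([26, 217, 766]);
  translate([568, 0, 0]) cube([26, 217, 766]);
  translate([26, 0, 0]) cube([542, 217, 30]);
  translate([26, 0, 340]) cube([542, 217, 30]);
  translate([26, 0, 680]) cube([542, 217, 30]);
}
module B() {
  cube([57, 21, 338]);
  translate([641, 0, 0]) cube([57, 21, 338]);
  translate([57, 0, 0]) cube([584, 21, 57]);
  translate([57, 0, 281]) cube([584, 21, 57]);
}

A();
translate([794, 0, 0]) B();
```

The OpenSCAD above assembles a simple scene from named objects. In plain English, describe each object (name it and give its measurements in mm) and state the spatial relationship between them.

A is an open bookshelf. Two side panels, each 26 mm thick, 217 mm deep and 766 mm tall, stand 594 mm apart (outside-to-outside). Between them sit 3 shelves, each 30 mm thick and 217 mm deep, spanning the full gap between the sides. The bottom shelf rests on the floor (its underside at z = 0) and the clear gap between one shelf's top and the next shelf's underside is 310 mm.

B is a picture frame with a 584×224 mm rectangular opening (x by z) and a uniform 57 mm border on every side. Frame depth is 21 mm along y. It is built from two vertical stiles running the full outside height and two horizontal rails spanning the gap between the stiles.

The picture frame is on the floor beside the bookshelf on its +x side.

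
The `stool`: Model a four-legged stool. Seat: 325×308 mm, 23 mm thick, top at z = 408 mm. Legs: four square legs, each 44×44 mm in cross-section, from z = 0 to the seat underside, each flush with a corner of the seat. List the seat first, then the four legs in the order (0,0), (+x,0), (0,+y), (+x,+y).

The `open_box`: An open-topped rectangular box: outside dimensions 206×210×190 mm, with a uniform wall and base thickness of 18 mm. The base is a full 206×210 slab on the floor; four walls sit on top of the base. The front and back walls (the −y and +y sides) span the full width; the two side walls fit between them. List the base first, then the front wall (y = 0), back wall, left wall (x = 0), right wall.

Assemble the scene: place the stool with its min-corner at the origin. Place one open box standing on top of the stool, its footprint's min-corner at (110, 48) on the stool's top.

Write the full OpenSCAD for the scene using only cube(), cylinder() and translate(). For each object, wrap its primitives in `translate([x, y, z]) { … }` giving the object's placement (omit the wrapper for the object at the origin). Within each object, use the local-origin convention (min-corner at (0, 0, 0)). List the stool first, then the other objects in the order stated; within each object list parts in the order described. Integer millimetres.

translate([0, 0, 385]) cube([325, 308, 23]);
cube([44, 44, 385]);
translate([281, 0, 0]) cube([44, 44, 385]);
translate([0, 264, 0]) cube([44, 44, 385]);
translate([281, 264, 0]) cube([44, 44, 385]);
translate([110, 48, 408]) {
  cube([206, 210, 18]);
  translate([0, 0, 18]) cube([206, 18, 172]);
  translate([0, 192, 18]) cube([206, 18, 172]);
  translate([0, 18, 18]) cube([18, 174, 172]);
  translate([188, 18, 18]) cube([18, 174, 172]);
}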